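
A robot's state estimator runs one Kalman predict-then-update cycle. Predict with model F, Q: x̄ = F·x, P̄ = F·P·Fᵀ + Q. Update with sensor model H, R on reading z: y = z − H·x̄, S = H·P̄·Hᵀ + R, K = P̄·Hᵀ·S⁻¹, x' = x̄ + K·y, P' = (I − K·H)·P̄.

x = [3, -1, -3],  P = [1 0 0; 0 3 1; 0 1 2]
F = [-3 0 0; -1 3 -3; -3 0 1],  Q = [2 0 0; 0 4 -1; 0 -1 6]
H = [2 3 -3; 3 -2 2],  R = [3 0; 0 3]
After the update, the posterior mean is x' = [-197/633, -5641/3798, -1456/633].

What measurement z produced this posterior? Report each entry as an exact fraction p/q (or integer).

x̄ = F·x = [-9, 3, -12]
P̄ = F·P·Fᵀ + Q = [11 3 9; 3 32 -1; 9 -1 17]
S = H·P̄·Hᵀ + R = [434 -270; -270 378]
K = P̄·Hᵀ·S⁻¹ = [253/1688 1145/5064; 225/844 301/7596; 63/1688 979/5064]
x' − x̄ = [5500/633, -17035/3798, 6140/633] = K·y
y = (KᵀK)⁻¹·Kᵀ·(x' − x̄) = [-25, 55]
z = y + H·x̄ = [-25, 55] + [27, -57] = [2, -2]

z = [2, -2]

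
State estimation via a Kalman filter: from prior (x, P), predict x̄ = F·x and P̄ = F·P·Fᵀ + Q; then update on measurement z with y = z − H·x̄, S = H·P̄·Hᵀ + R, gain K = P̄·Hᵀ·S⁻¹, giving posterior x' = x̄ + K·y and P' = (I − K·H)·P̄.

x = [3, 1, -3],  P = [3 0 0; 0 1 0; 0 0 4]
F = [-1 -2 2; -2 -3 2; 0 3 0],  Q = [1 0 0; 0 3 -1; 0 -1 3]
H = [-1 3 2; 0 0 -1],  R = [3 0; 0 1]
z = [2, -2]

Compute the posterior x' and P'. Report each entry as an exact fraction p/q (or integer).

x' = [-523/247, -395/247, 27/13]
P' = [1916/247 784/247 -6/13; 784/247 492/247 -10/13; -6/13 -10/13 12/13]

x̄ = F·x = [-11, -15, 3]
P̄ = F·P·Fᵀ + Q = [24 28 -6; 28 40 -10; -6 -10 12]
y = z − H·x̄ = [30, 1]
S = H·P̄·Hᵀ + R = [171 0; 0 13]
K = P̄·Hᵀ·S⁻¹ = [16/57 6/13; 8/19 10/13; 0 -12/13]
x' = x̄ + K·y = [-523/247, -395/247, 27/13]
P' = (I − K·H)·P̄ = [1916/247 784/247 -6/13; 784/247 492/247 -10/13; -6/13 -10/13 12/13]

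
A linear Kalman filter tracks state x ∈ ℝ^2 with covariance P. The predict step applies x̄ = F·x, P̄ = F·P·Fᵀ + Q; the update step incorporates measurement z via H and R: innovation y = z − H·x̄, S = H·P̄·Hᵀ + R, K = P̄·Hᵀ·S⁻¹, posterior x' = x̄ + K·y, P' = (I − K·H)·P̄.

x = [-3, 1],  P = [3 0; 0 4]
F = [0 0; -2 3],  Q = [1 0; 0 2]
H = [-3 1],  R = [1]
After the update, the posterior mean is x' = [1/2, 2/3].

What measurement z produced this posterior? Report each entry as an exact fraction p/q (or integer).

x̄ = F·x = [0, 9]
P̄ = F·P·Fᵀ + Q = [1 0; 0 50]
S = H·P̄·Hᵀ + R = [60]
K = P̄·Hᵀ·S⁻¹ = [-1/20; 5/6]
x' − x̄ = [1/2, -25/3] = K·y
y = (KᵀK)⁻¹·Kᵀ·(x' − x̄) = [-10]
z = y + H·x̄ = [-10] + [9] = [-1]

z = [-1]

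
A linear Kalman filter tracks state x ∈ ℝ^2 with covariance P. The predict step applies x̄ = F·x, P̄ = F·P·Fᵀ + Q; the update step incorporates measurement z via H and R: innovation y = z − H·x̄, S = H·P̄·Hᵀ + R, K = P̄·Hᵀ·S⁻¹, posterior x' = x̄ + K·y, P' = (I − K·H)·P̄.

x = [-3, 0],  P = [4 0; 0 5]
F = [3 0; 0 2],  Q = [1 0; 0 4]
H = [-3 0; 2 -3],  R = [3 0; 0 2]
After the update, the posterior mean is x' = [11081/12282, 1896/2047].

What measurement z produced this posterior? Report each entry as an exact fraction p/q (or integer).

z = [-3, -1]

x̄ = F·x = [-9, 0]
P̄ = F·P·Fᵀ + Q = [37 0; 0 24]
S = H·P̄·Hᵀ + R = [336 -222; -222 366]
K = P̄·Hᵀ·S⁻¹ = [-4033/12282 37/12282; -444/2047 -672/2047]
x' − x̄ = [121619/12282, 1896/2047] = K·y
y = (KᵀK)⁻¹·Kᵀ·(x' − x̄) = [-30, 17]
z = y + H·x̄ = [-30, 17] + [27, -18] = [-3, -1]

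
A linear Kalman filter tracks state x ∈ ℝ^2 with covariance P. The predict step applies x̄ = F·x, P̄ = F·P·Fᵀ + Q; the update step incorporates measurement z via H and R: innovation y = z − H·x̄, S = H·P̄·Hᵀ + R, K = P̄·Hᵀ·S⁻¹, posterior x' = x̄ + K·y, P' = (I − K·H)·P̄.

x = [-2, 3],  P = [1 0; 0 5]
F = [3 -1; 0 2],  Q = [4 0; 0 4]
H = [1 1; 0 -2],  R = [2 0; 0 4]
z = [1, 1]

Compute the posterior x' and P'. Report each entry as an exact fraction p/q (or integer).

x̄ = F·x = [-9, 6]
P̄ = F·P·Fᵀ + Q = [18 -10; -10 24]
y = z − H·x̄ = [4, 13]
S = H·P̄·Hᵀ + R = [24 -28; -28 100]
K = P̄·Hᵀ·S⁻¹ = [85/101 44/101; 7/202 -95/202]
x' = x̄ + K·y = [3/101, 5/202]
P' = (I − K·H)·P̄ = [258/101 -88/101; -88/101 95/101]

x' = [3/101, 5/202]
P' = [258/101 -88/101; -88/101 95/101]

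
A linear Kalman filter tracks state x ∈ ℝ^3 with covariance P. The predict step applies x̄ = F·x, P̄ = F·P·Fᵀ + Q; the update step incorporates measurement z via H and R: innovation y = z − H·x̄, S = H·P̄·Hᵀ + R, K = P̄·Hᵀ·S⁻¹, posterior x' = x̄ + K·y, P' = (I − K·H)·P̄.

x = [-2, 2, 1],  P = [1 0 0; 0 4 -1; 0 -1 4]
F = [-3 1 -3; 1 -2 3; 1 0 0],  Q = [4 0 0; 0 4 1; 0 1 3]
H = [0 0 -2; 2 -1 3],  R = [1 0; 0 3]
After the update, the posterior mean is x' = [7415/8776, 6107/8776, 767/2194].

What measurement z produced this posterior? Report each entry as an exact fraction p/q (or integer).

x̄ = F·x = [5, -3, -2]
P̄ = F·P·Fᵀ + Q = [59 -56 -3; -56 69 2; -3 2 4]
S = H·P̄·Hᵀ + R = [17 -8; -8 520]
K = P̄·Hᵀ·S⁻¹ = [555/1097 2853/8776; -435/1097 -3007/8776; -516/1097 1/2194]
x' − x̄ = [-36465/8776, 32435/8776, 5155/2194] = K·y
y = (KᵀK)⁻¹·Kᵀ·(x' − x̄) = [-5, -5]
z = y + H·x̄ = [-5, -5] + [4, 7] = [-1, 2]

z = [-1, 2]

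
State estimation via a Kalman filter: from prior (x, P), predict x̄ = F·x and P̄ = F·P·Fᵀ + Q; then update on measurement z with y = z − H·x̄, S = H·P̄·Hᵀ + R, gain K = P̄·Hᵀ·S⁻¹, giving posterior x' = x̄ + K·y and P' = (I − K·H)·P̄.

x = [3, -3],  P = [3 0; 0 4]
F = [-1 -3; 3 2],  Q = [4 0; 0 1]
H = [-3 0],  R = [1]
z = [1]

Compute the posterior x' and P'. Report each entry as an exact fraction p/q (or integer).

x̄ = F·x = [6, 3]
P̄ = F·P·Fᵀ + Q = [43 -33; -33 44]
y = z − H·x̄ = [19]
S = H·P̄·Hᵀ + R = [388]
K = P̄·Hᵀ·S⁻¹ = [-129/388; 99/388]
x' = x̄ + K·y = [-123/388, 3045/388]
P' = (I − K·H)·P̄ = [43/388 -33/388; -33/388 7271/388]

x' = [-123/388, 3045/388]
P' = [43/388 -33/388; -33/388 7271/388]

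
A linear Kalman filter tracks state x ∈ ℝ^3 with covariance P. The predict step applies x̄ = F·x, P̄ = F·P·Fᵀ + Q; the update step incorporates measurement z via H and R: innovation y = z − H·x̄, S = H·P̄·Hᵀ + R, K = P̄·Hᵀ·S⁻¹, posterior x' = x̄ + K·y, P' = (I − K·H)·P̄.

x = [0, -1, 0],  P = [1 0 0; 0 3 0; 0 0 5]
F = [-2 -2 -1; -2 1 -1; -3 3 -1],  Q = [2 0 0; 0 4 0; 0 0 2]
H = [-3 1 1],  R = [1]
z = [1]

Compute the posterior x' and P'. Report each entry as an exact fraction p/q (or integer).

x' = [-141/331, -34/331, -69/331]
P' = [2284/331 2964/331 3815/331; 2964/331 4567/331 4352/331; 3815/331 4352/331 7177/331]

x̄ = F·x = [2, -1, -3]
P̄ = F·P·Fᵀ + Q = [23 3 -7; 3 16 20; -7 20 43]
y = z − H·x̄ = [11]
S = H·P̄·Hᵀ + R = [331]
K = P̄·Hᵀ·S⁻¹ = [-73/331; 27/331; 84/331]
x' = x̄ + K·y = [-141/331, -34/331, -69/331]
P' = (I − K·H)·P̄ = [2284/331 2964/331 3815/331; 2964/331 4567/331 4352/331; 3815/331 4352/331 7177/331]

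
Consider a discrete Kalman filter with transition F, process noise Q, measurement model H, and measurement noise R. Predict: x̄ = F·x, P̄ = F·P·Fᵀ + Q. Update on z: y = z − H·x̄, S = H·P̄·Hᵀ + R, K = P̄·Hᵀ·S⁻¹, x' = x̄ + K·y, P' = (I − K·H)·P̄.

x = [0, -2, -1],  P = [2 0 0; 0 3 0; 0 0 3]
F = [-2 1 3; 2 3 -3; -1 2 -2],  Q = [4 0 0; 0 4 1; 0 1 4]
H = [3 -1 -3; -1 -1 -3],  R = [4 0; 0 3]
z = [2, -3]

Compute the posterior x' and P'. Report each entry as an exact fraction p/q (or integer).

x' = [4681/4055, -28231/16220, 90761/81100]
P' = [350/811 -29/811 461/4055; -29/811 157961/12976 -253379/64880; 461/4055 -253379/64880 475169/324400]

x̄ = F·x = [-5, -3, -2]
P̄ = F·P·Fᵀ + Q = [42 -26 -8; -26 66 33; -8 33 30]
y = z − H·x̄ = [8, -17]
S = H·P̄·Hᵀ + R = [1216 508; 508 479]
K = P̄·Hᵀ·S⁻¹ = [1003/4055 -996/4055; -9157/64880 -2279/16220; -11993/324400 -16291/81100]
x' = x̄ + K·y = [4681/4055, -28231/16220, 90761/81100]
P' = (I − K·H)·P̄ = [350/811 -29/811 461/4055; -29/811 157961/12976 -253379/64880; 461/4055 -253379/64880 475169/324400]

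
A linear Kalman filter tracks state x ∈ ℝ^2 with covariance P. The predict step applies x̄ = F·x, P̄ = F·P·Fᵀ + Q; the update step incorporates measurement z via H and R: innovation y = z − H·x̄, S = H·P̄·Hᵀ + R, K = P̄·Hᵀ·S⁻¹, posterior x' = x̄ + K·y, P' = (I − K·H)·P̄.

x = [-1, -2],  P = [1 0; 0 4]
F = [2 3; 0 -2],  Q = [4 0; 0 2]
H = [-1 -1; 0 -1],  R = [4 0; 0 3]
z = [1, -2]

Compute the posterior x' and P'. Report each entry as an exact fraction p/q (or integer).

x' = [-214/57, 41/19]
P' = [340/57 -52/19; -52/19 48/19]

x̄ = F·x = [-8, 4]
P̄ = F·P·Fᵀ + Q = [44 -24; -24 18]
y = z − H·x̄ = [-3, 2]
S = H·P̄·Hᵀ + R = [18 -6; -6 21]
K = P̄·Hᵀ·S⁻¹ = [-46/57 52/57; 1/19 -16/19]
x' = x̄ + K·y = [-214/57, 41/19]
P' = (I − K·H)·P̄ = [340/57 -52/19; -52/19 48/19]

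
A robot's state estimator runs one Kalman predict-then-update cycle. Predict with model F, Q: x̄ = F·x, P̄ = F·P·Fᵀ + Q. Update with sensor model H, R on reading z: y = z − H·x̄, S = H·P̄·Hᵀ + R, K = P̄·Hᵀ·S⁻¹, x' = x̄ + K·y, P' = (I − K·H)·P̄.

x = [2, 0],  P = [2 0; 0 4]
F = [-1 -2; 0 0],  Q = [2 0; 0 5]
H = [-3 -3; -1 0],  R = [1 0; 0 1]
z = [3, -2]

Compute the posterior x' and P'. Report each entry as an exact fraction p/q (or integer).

x̄ = F·x = [-2, 0]
P̄ = F·P·Fᵀ + Q = [20 0; 0 5]
y = z − H·x̄ = [-3, -4]
S = H·P̄·Hᵀ + R = [226 60; 60 21]
K = P̄·Hᵀ·S⁻¹ = [-10/191 -460/573; -105/382 150/191]
x' = x̄ + K·y = [784/573, -885/382]
P' = (I − K·H)·P̄ = [460/573 -150/191; -150/191 335/382]

x' = [784/573, -885/382]
P' = [460/573 -150/191; -150/191 335/382]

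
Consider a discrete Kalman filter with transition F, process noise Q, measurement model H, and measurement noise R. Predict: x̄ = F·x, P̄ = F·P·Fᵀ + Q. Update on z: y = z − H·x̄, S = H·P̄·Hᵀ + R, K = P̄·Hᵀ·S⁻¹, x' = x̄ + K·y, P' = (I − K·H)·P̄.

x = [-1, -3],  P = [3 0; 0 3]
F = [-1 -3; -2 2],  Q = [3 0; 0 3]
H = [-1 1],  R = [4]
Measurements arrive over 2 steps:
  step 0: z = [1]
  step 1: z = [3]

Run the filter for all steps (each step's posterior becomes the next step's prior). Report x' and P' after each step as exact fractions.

step 0: x' = [205/88, 233/88], P' = [879/88 699/88; 699/88 855/88]
step 1: x' = [-7277/2018, -875/2018], P' = [35811/2018 29007/2018; 29007/2018 30099/2018]

step 0: x̄ = F·x = [10, -4]
step 0: P̄ = F·P·Fᵀ + Q = [33 -12; -12 27]
step 0: y = z − H·x̄ = [15]
step 0: S = H·P̄·Hᵀ + R = [88]
step 0: K = P̄·Hᵀ·S⁻¹ = [-45/88; 39/88]
step 0: x' = x̄ + K·y = [205/88, 233/88]
step 0: P' = (I − K·H)·P̄ = [879/88 699/88; 699/88 855/88]
step 1: x̄ = F·x = [-113/11, 7/11]
step 1: P̄ = F·P·Fᵀ + Q = [1629/11 -72/11; -72/11 201/11]
step 1: y = z − H·x̄ = [-87/11]
step 1: S = H·P̄·Hᵀ + R = [2018/11]
step 1: K = P̄·Hᵀ·S⁻¹ = [-1701/2018; 273/2018]
step 1: x' = x̄ + K·y = [-7277/2018, -875/2018]
step 1: P' = (I − K·H)·P̄ = [35811/2018 29007/2018; 29007/2018 30099/2018]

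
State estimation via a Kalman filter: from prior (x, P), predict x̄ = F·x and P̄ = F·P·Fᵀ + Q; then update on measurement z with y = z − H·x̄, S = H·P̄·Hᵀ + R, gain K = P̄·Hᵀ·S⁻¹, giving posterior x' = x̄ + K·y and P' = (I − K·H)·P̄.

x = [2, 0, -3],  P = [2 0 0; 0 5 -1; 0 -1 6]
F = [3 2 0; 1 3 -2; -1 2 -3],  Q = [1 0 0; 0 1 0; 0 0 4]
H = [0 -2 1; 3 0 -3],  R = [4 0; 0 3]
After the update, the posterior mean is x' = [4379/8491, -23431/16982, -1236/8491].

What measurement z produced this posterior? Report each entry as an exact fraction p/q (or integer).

x̄ = F·x = [6, 8, 7]
P̄ = F·P·Fᵀ + Q = [39 40 20; 40 84 77; 20 77 92]
S = H·P̄·Hᵀ + R = [124 6; 6 822]
K = P̄·Hᵀ·S⁻¹ = [-8277/16982 619/8491; -6178/8491 -2203/16982; -4139/8491 -2201/8491]
x' − x̄ = [-46567/8491, -159287/16982, -60673/8491] = K·y
y = (KᵀK)⁻¹·Kᵀ·(x' − x̄) = [12, 5]
z = y + H·x̄ = [12, 5] + [-9, -3] = [3, 2]

z = [3, 2]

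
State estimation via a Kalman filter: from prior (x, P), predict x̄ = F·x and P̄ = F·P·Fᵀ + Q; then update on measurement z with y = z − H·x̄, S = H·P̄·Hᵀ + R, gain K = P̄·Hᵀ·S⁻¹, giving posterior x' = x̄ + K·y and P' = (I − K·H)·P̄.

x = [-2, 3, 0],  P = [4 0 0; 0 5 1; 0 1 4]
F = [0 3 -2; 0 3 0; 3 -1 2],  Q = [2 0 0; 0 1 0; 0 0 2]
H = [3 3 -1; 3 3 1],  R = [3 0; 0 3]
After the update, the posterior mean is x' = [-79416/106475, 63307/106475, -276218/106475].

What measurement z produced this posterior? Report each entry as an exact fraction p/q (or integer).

z = [2, -3]

x̄ = F·x = [9, 9, -9]
P̄ = F·P·Fᵀ + Q = [51 39 -23; 39 46 -9; -23 -9 55]
S = H·P̄·Hᵀ + R = [1825 1520; 1520 1441]
K = P̄·Hᵀ·S⁻¹ = [15591/106475 361/21295; 2168/106475 3178/21295; -51757/106475 10313/21295]
x' − x̄ = [-1037691/106475, -894968/106475, 682057/106475] = K·y
y = (KᵀK)⁻¹·Kᵀ·(x' − x̄) = [-61, -48]
z = y + H·x̄ = [-61, -48] + [63, 45] = [2, -3]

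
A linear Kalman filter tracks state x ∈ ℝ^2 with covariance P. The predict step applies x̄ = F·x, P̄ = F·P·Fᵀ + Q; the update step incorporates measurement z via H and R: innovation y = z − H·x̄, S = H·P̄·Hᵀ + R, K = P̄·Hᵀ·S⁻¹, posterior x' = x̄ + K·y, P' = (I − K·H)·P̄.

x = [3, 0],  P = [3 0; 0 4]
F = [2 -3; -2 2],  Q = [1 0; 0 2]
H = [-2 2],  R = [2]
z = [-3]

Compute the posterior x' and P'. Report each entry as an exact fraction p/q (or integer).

x̄ = F·x = [6, -6]
P̄ = F·P·Fᵀ + Q = [49 -36; -36 30]
y = z − H·x̄ = [21]
S = H·P̄·Hᵀ + R = [606]
K = P̄·Hᵀ·S⁻¹ = [-85/303; 22/101]
x' = x̄ + K·y = [11/101, -144/101]
P' = (I − K·H)·P̄ = [397/303 104/101; 104/101 126/101]

x' = [11/101, -144/101]
P' = [397/303 104/101; 104/101 126/101]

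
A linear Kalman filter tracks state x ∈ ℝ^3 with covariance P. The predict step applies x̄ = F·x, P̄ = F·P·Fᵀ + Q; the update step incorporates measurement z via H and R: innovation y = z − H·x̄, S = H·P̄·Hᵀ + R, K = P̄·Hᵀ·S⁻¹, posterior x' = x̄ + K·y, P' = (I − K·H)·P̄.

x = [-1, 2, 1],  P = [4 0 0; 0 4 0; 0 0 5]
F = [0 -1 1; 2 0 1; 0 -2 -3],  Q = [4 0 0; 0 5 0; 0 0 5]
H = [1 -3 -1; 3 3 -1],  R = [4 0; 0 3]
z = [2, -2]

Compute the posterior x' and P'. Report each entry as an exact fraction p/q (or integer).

x' = [-237286/118301, -2255/118301, -486671/118301]
P' = [656822/118301 -219645/118301 1270953/118301; -219645/118301 96202/118301 -415899/118301; 1270953/118301 -415899/118301 2659722/118301]

x̄ = F·x = [-1, -1, -7]
P̄ = F·P·Fᵀ + Q = [13 5 -7; 5 26 -15; -7 -15 66]
y = z − H·x̄ = [-7, -3]
S = H·P̄·Hᵀ + R = [211 -131; -131 642]
K = P̄·Hᵀ·S⁻¹ = [11201/118301 13526/118301; -23088/118301 15190/118301; -35268/118301 -31520/118301]
x' = x̄ + K·y = [-237286/118301, -2255/118301, -486671/118301]
P' = (I − K·H)·P̄ = [656822/118301 -219645/118301 1270953/118301; -219645/118301 96202/118301 -415899/118301; 1270953/118301 -415899/118301 2659722/118301]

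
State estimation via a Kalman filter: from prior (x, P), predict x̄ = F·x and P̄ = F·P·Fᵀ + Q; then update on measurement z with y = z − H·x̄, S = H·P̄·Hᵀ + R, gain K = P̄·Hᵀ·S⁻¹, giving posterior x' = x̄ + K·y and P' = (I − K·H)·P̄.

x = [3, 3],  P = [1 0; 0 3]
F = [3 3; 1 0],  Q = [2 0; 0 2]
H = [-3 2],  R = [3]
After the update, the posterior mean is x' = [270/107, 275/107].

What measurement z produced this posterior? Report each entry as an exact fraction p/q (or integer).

z = [-2]

x̄ = F·x = [18, 3]
P̄ = F·P·Fᵀ + Q = [38 3; 3 3]
S = H·P̄·Hᵀ + R = [321]
K = P̄·Hᵀ·S⁻¹ = [-36/107; -1/107]
x' − x̄ = [-1656/107, -46/107] = K·y
y = (KᵀK)⁻¹·Kᵀ·(x' − x̄) = [46]
z = y + H·x̄ = [46] + [-48] = [-2]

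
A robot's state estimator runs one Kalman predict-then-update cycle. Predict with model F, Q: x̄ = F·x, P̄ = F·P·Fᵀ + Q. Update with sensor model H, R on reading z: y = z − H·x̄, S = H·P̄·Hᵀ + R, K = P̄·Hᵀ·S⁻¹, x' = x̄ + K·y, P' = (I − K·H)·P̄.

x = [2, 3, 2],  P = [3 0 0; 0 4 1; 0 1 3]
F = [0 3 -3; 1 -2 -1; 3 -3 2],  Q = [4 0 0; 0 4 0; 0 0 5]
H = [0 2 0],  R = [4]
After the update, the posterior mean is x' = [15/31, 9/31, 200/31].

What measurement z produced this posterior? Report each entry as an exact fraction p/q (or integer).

x̄ = F·x = [3, -6, 1]
P̄ = F·P·Fᵀ + Q = [49 -12 -39; -12 30 26; -39 26 68]
S = H·P̄·Hᵀ + R = [124]
K = P̄·Hᵀ·S⁻¹ = [-6/31; 15/31; 13/31]
x' − x̄ = [-78/31, 195/31, 169/31] = K·y
y = (KᵀK)⁻¹·Kᵀ·(x' − x̄) = [13]
z = y + H·x̄ = [13] + [-12] = [1]

z = [1]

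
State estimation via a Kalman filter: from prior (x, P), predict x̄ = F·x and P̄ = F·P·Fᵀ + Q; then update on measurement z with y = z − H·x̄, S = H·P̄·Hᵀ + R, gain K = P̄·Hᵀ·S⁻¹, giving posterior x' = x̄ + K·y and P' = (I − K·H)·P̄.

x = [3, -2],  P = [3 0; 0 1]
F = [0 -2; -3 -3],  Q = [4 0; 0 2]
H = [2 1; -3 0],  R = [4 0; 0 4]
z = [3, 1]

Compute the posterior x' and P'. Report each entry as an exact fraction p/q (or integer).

x̄ = F·x = [4, -3]
P̄ = F·P·Fᵀ + Q = [8 6; 6 38]
y = z − H·x̄ = [-2, 13]
S = H·P̄·Hᵀ + R = [98 -66; -66 76]
K = P̄·Hᵀ·S⁻¹ = [22/773 -225/773; 653/773 384/773]
x' = x̄ + K·y = [123/773, 1367/773]
P' = (I − K·H)·P̄ = [300/773 -512/773; -512/773 3636/773]

x' = [123/773, 1367/773]
P' = [300/773 -512/773; -512/773 3636/773]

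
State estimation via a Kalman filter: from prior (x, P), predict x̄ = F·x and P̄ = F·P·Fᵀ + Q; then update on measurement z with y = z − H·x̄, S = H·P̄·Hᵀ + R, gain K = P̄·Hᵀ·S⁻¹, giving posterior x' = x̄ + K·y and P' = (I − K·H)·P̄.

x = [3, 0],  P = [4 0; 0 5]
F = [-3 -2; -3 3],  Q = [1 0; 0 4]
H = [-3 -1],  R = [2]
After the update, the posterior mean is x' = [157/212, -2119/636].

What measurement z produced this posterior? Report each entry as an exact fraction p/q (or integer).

x̄ = F·x = [-9, -9]
P̄ = F·P·Fᵀ + Q = [57 6; 6 85]
S = H·P̄·Hᵀ + R = [636]
K = P̄·Hᵀ·S⁻¹ = [-59/212; -103/636]
x' − x̄ = [2065/212, 3605/636] = K·y
y = (KᵀK)⁻¹·Kᵀ·(x' − x̄) = [-35]
z = y + H·x̄ = [-35] + [36] = [1]

z = [1]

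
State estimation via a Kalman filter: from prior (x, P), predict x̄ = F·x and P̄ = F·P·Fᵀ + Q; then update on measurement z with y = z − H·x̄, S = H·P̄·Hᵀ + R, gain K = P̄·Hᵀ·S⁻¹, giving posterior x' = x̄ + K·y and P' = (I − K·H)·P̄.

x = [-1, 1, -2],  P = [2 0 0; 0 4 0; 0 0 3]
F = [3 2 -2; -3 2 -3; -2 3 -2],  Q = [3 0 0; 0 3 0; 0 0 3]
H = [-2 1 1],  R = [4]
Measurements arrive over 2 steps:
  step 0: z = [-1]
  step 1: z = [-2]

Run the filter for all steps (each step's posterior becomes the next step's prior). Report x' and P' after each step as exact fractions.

step 0: x̄ = F·x = [3, 11, 9]
step 0: P̄ = F·P·Fᵀ + Q = [49 16 24; 16 64 54; 24 54 59]
step 0: y = z − H·x̄ = [-15]
step 0: S = H·P̄·Hᵀ + R = [271]
step 0: K = P̄·Hᵀ·S⁻¹ = [-58/271; 86/271; 65/271]
step 0: x' = x̄ + K·y = [1683/271, 1691/271, 1464/271]
step 0: P' = (I − K·H)·P̄ = [9915/271 9324/271 10274/271; 9324/271 9948/271 9044/271; 10274/271 9044/271 11764/271]
step 1: x̄ = F·x = [5503/271, -6059/271, -1221/271]
step 1: P̄ = F·P·Fᵀ + Q = [93144/271 -100121/271 -17114/271; -100121/271 200232/271 74266/271; -17114/271 74266/271 38837/271]
step 1: y = z − H·x̄ = [17744/271]
step 1: S = H·P̄·Hᵀ + R = [1230201/271]
step 1: K = P̄·Hᵀ·S⁻¹ = [-303523/1230201; 67820/175743; 147331/1230201]
step 1: x' = x̄ + K·y = [5107321/1230201, 511333/175743, 4103933/1230201]
step 1: P' = (I − K·H)·P̄ = [82876865/1230201 11030867/175743 87323569/1230201; 11030867/175743 11042456/175743 11290558/175743; 87323569/1230201 11290558/175743 96202556/1230201]

step 0: x' = [1683/271, 1691/271, 1464/271], P' = [9915/271 9324/271 10274/271; 9324/271 9948/271 9044/271; 10274/271 9044/271 11764/271]
step 1: x' = [5107321/1230201, 511333/175743, 4103933/1230201], P' = [82876865/1230201 11030867/175743 87323569/1230201; 11030867/175743 11042456/175743 11290558/175743; 87323569/1230201 11290558/175743 96202556/1230201]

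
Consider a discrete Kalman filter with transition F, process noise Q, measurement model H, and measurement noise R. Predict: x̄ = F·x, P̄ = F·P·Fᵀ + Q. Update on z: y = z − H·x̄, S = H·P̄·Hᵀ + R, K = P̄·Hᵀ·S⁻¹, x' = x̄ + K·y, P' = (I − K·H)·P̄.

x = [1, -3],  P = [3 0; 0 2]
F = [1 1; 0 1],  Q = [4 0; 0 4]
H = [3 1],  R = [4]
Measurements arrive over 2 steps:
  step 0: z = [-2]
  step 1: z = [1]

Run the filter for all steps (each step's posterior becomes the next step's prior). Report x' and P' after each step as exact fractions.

step 0: x' = [-3/103, -225/103], P' = [86/103 -142/103; -142/103 474/103]
step 1: x' = [116/431, -101/431], P' = [3800/4741 -6608/4741; -6608/4741 23588/4741]

step 0: x̄ = F·x = [-2, -3]
step 0: P̄ = F·P·Fᵀ + Q = [9 2; 2 6]
step 0: y = z − H·x̄ = [7]
step 0: S = H·P̄·Hᵀ + R = [103]
step 0: K = P̄·Hᵀ·S⁻¹ = [29/103; 12/103]
step 0: x' = x̄ + K·y = [-3/103, -225/103]
step 0: P' = (I − K·H)·P̄ = [86/103 -142/103; -142/103 474/103]
step 1: x̄ = F·x = [-228/103, -225/103]
step 1: P̄ = F·P·Fᵀ + Q = [688/103 332/103; 332/103 886/103]
step 1: y = z − H·x̄ = [1012/103]
step 1: S = H·P̄·Hᵀ + R = [9482/103]
step 1: K = P̄·Hᵀ·S⁻¹ = [1198/4741; 941/4741]
step 1: x' = x̄ + K·y = [116/431, -101/431]
step 1: P' = (I − K·H)·P̄ = [3800/4741 -6608/4741; -6608/4741 23588/4741]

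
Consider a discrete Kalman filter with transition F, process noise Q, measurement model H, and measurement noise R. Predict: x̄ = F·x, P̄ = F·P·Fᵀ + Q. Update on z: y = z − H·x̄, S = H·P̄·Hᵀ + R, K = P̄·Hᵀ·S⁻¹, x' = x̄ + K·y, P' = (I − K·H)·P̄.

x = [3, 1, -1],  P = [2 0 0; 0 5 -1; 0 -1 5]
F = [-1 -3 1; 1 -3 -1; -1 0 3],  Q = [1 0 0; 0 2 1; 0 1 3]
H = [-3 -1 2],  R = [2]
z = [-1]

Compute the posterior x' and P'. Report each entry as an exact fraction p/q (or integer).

x' = [-3608/725, 2309/725, -159/25]
P' = [16206/725 -1138/725 813/25; -1138/725 3824/725 1/25; 813/25 1/25 1221/25]

x̄ = F·x = [-7, 1, -6]
P̄ = F·P·Fᵀ + Q = [59 38 26; 38 48 -7; 26 -7 50]
y = z − H·x̄ = [-9]
S = H·P̄·Hᵀ + R = [725]
K = P̄·Hᵀ·S⁻¹ = [-163/725; -176/725; 1/25]
x' = x̄ + K·y = [-3608/725, 2309/725, -159/25]
P' = (I − K·H)·P̄ = [16206/725 -1138/725 813/25; -1138/725 3824/725 1/25; 813/25 1/25 1221/25]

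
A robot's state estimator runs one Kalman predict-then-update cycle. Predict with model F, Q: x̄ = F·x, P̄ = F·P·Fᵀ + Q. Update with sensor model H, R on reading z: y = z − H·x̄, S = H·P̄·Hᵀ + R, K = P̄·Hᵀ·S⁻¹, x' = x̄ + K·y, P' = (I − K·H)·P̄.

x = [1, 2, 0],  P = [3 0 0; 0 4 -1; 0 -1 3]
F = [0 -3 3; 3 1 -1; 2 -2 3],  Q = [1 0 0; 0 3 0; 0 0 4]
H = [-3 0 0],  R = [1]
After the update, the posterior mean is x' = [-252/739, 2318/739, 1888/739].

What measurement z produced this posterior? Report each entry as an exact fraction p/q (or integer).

x̄ = F·x = [-6, 5, -2]
P̄ = F·P·Fᵀ + Q = [82 -27 66; -27 39 -4; 66 -4 71]
S = H·P̄·Hᵀ + R = [739]
K = P̄·Hᵀ·S⁻¹ = [-246/739; 81/739; -198/739]
x' − x̄ = [4182/739, -1377/739, 3366/739] = K·y
y = (KᵀK)⁻¹·Kᵀ·(x' − x̄) = [-17]
z = y + H·x̄ = [-17] + [18] = [1]

z = [1]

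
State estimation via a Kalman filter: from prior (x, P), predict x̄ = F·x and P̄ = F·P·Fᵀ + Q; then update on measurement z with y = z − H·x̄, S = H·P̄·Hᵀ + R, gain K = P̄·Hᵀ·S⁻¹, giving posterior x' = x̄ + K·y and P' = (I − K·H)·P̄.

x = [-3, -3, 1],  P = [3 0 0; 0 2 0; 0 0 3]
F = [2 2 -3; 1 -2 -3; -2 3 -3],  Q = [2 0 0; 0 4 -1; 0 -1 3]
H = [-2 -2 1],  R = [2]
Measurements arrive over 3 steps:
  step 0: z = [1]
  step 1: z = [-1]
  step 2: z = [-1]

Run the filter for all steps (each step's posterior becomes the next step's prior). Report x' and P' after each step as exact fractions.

step 0: x' = [-4507/486, 161/27, -1343/243], P' = [9173/486 -172/27 5956/243; -172/27 28/3 146/27; 5956/243 146/27 14530/243]
step 1: x' = [15442620/786493, 19875131/1572986, 49994940/786493], P' = [64226550/786493 33817813/786493 195737526/786493; 33817813/786493 44985305/1572986 111994653/786493; 195737526/786493 111994653/786493 615081416/786493]
step 2: x' = [148480867291/60797469063, 33387097909/60797469063, 304366512095/60797469063], P' = [1700583844936/60797469063 733885373134/60797469063 4834489383140/60797469063; 733885373134/60797469063 656800846864/60797469063 2728632344756/60797469063; 4834489383140/60797469063 2728632344756/60797469063 15073453805494/60797469063]

step 0: x̄ = F·x = [-15, 0, -6]
step 0: P̄ = F·P·Fᵀ + Q = [49 25 27; 25 42 8; 27 8 60]
step 0: y = z − H·x̄ = [-23]
step 0: S = H·P̄·Hᵀ + R = [486]
step 0: K = P̄·Hᵀ·S⁻¹ = [-121/486; -7/27; -5/243]
step 0: x' = x̄ + K·y = [-4507/486, 161/27, -1343/243]
step 0: P' = (I − K·H)·P̄ = [9173/486 -172/27 5956/243; -172/27 28/3 146/27; 5956/243 146/27 14530/243]
step 1: x̄ = F·x = [2420/243, -2245/486, 12883/243]
step 1: P̄ = F·P·Fᵀ + Q = [59050/243 80363/243 103226/243; 80363/243 263249/486 110836/243; 103226/243 110836/243 236653/243]
step 1: y = z − H·x̄ = [-10531/243]
step 1: S = H·P̄·Hᵀ + R = [786493/243]
step 1: K = P̄·Hᵀ·S⁻¹ = [-175600/786493; -313139/786493; -191471/786493]
step 1: x' = x̄ + K·y = [15442620/786493, 19875131/1572986, 49994940/786493]
step 1: P' = (I − K·H)·P̄ = [64226550/786493 33817813/786493 195737526/786493; 33817813/786493 44985305/1572986 111994653/786493; 195737526/786493 111994653/786493 615081416/786493]
step 2: x̄ = F·x = [-99224449/786493, -154417331/786493, -302114727/1572986]
step 2: P̄ = F·P·Fᵀ + Q = [2461938896/786493 3744941874/786493 3801498290/786493; 3744941874/786493 5727315304/786493 5759490546/786493; 3801498290/786493 5759490546/786493 11849130195/1572986]
step 2: y = z − H·x̄ = [-714025379/1572986]
step 2: S = H·P̄·Hᵀ + R = [60797469063/1572986]
step 2: K = P̄·Hᵀ·S⁻¹ = [-17224526500/60797469063; -26370047620/60797469063; -26394825149/60797469063]
step 2: x' = x̄ + K·y = [148480867291/60797469063, 33387097909/60797469063, 304366512095/60797469063]
step 2: P' = (I − K·H)·P̄ = [1700583844936/60797469063 733885373134/60797469063 4834489383140/60797469063; 733885373134/60797469063 656800846864/60797469063 2728632344756/60797469063; 4834489383140/60797469063 2728632344756/60797469063 15073453805494/60797469063]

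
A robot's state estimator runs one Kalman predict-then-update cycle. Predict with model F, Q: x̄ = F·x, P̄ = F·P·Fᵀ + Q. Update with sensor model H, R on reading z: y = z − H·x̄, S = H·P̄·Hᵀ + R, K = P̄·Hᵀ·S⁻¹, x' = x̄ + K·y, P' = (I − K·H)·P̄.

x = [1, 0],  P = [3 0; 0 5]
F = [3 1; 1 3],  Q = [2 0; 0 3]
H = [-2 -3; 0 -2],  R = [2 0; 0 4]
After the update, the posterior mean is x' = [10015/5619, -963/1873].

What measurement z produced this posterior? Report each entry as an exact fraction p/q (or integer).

x̄ = F·x = [3, 1]
P̄ = F·P·Fᵀ + Q = [34 24; 24 51]
S = H·P̄·Hᵀ + R = [885 402; 402 208]
K = P̄·Hᵀ·S⁻¹ = [-2456/5619 1150/1873; -67/1873 -789/1873]
x' − x̄ = [-6842/5619, -2836/1873] = K·y
y = (KᵀK)⁻¹·Kᵀ·(x' − x̄) = [7, 3]
z = y + H·x̄ = [7, 3] + [-9, -2] = [-2, 1]

z = [-2, 1]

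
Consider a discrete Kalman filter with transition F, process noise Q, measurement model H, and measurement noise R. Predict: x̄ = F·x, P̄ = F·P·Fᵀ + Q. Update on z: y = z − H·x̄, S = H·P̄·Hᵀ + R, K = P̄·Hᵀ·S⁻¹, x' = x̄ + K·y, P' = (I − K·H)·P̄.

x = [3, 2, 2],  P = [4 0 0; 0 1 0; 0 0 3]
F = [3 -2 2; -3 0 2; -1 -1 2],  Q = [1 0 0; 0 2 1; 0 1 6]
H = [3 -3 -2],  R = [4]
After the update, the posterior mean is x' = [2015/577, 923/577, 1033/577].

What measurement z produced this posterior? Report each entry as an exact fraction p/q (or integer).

z = [2]

x̄ = F·x = [9, -5, -1]
P̄ = F·P·Fᵀ + Q = [53 -24 2; -24 50 25; 2 25 23]
S = H·P̄·Hᵀ + R = [1731]
K = P̄·Hᵀ·S⁻¹ = [227/1731; -272/1731; -115/1731]
x' − x̄ = [-3178/577, 3808/577, 1610/577] = K·y
y = (KᵀK)⁻¹·Kᵀ·(x' − x̄) = [-42]
z = y + H·x̄ = [-42] + [44] = [2]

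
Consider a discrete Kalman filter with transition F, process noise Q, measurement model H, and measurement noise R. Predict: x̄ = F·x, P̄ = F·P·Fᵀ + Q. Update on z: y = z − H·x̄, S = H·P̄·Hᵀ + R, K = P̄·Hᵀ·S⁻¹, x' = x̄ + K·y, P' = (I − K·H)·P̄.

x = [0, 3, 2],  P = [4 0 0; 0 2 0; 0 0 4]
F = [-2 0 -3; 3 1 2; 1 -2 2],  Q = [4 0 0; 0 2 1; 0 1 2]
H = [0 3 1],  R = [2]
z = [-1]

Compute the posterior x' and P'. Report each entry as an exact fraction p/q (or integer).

x̄ = F·x = [-6, 7, -2]
P̄ = F·P·Fᵀ + Q = [56 -48 -32; -48 56 25; -32 25 30]
y = z − H·x̄ = [-20]
S = H·P̄·Hᵀ + R = [686]
K = P̄·Hᵀ·S⁻¹ = [-88/343; 193/686; 15/98]
x' = x̄ + K·y = [-298/343, 471/343, -248/49]
P' = (I − K·H)·P̄ = [3720/343 520/343 -248/49; 520/343 1167/686 -445/98; -248/49 -445/98 195/14]

x' = [-298/343, 471/343, -248/49]
P' = [3720/343 520/343 -248/49; 520/343 1167/686 -445/98; -248/49 -445/98 195/14]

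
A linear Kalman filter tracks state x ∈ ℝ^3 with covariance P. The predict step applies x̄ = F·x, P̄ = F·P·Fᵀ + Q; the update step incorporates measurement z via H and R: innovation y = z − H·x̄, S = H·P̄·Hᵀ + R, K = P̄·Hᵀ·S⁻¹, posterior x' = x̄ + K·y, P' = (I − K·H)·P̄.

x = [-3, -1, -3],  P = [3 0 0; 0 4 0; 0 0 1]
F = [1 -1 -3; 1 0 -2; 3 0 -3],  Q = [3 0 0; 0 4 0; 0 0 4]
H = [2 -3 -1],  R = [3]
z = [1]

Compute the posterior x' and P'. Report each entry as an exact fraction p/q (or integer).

x' = [231/32, 63/16, 49/32]
P' = [2383/128 471/64 1961/128; 471/64 127/32 225/64; 1961/128 225/64 2719/128]

x̄ = F·x = [7, 3, 0]
P̄ = F·P·Fᵀ + Q = [19 9 18; 9 11 15; 18 15 40]
y = z − H·x̄ = [-4]
S = H·P̄·Hᵀ + R = [128]
K = P̄·Hᵀ·S⁻¹ = [-7/128; -15/64; -49/128]
x' = x̄ + K·y = [231/32, 63/16, 49/32]
P' = (I − K·H)·P̄ = [2383/128 471/64 1961/128; 471/64 127/32 225/64; 1961/128 225/64 2719/128]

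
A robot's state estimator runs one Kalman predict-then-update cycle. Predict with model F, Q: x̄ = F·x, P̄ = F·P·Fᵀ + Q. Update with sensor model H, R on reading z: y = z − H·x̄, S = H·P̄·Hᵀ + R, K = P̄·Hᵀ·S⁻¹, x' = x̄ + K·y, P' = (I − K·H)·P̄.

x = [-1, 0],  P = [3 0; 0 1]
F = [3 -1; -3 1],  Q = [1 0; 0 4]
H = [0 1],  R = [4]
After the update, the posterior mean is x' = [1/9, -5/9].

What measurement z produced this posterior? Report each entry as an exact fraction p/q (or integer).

z = [-1]

x̄ = F·x = [-3, 3]
P̄ = F·P·Fᵀ + Q = [29 -28; -28 32]
S = H·P̄·Hᵀ + R = [36]
K = P̄·Hᵀ·S⁻¹ = [-7/9; 8/9]
x' − x̄ = [28/9, -32/9] = K·y
y = (KᵀK)⁻¹·Kᵀ·(x' − x̄) = [-4]
z = y + H·x̄ = [-4] + [3] = [-1]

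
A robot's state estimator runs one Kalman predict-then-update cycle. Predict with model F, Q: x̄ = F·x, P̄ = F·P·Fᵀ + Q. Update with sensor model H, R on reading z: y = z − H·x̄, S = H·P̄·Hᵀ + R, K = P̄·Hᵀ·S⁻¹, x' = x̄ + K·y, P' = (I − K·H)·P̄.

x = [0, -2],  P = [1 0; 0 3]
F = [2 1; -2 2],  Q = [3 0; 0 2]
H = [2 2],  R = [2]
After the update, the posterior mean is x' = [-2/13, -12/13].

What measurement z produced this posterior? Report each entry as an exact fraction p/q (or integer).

x̄ = F·x = [-2, -4]
P̄ = F·P·Fᵀ + Q = [10 2; 2 18]
S = H·P̄·Hᵀ + R = [130]
K = P̄·Hᵀ·S⁻¹ = [12/65; 4/13]
x' − x̄ = [24/13, 40/13] = K·y
y = (KᵀK)⁻¹·Kᵀ·(x' − x̄) = [10]
z = y + H·x̄ = [10] + [-12] = [-2]

z = [-2]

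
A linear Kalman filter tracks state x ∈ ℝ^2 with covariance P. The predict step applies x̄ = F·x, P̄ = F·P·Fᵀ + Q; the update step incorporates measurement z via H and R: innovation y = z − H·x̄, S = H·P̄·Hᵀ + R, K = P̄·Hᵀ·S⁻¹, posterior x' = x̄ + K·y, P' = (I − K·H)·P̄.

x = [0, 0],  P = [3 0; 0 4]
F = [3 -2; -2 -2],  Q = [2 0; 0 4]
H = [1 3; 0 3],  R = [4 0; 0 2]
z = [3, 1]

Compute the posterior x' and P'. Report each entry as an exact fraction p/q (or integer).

x' = [13029/7363, 2628/7363]
P' = [38952/7363 -4316/7363; -4316/7363 1564/7363]

x̄ = F·x = [0, 0]
P̄ = F·P·Fᵀ + Q = [45 -2; -2 32]
y = z − H·x̄ = [3, 1]
S = H·P̄·Hᵀ + R = [325 282; 282 290]
K = P̄·Hᵀ·S⁻¹ = [6501/7363 -6474/7363; 94/7363 2346/7363]
x' = x̄ + K·y = [13029/7363, 2628/7363]
P' = (I − K·H)·P̄ = [38952/7363 -4316/7363; -4316/7363 1564/7363]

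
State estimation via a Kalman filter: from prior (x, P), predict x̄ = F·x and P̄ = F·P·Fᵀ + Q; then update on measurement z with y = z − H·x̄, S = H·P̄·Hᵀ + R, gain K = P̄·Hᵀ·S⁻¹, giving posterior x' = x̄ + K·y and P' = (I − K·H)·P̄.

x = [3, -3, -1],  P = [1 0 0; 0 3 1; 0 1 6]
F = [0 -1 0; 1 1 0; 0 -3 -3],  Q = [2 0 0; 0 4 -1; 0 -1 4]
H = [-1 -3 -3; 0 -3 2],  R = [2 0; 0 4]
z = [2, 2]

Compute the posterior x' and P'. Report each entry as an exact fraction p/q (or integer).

x' = [138341/75010, -31939/37505, -27973/75010]
P' = [248173/75010 -18027/37505 -46599/75010; -18027/37505 9726/37505 -499/37505; -46599/75010 -499/37505 26597/75010]

x̄ = F·x = [3, 0, 12]
P̄ = F·P·Fᵀ + Q = [5 -3 12; -3 8 -13; 12 -13 103]
y = z − H·x̄ = [41, -22]
S = H·P̄·Hᵀ + R = [826 -618; -618 644]
K = P̄·Hᵀ·S⁻¹ = [-107/75010 3741/75010; -4827/37505 -7544/37505; -15099/75010 14047/75010]
x' = x̄ + K·y = [138341/75010, -31939/37505, -27973/75010]
P' = (I − K·H)·P̄ = [248173/75010 -18027/37505 -46599/75010; -18027/37505 9726/37505 -499/37505; -46599/75010 -499/37505 26597/75010]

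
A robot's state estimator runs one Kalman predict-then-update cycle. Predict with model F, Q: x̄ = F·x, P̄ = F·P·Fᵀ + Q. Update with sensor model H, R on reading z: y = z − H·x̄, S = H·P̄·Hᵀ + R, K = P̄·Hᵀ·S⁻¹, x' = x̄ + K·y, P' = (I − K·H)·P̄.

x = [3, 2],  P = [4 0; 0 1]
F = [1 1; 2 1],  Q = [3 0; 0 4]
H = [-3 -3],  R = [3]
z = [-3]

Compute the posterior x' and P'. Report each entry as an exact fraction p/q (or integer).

x' = [49/71, 28/71]
P' = [269/142 -126/71; -126/71 141/71]

x̄ = F·x = [5, 8]
P̄ = F·P·Fᵀ + Q = [8 9; 9 21]
y = z − H·x̄ = [36]
S = H·P̄·Hᵀ + R = [426]
K = P̄·Hᵀ·S⁻¹ = [-17/142; -15/71]
x' = x̄ + K·y = [49/71, 28/71]
P' = (I − K·H)·P̄ = [269/142 -126/71; -126/71 141/71]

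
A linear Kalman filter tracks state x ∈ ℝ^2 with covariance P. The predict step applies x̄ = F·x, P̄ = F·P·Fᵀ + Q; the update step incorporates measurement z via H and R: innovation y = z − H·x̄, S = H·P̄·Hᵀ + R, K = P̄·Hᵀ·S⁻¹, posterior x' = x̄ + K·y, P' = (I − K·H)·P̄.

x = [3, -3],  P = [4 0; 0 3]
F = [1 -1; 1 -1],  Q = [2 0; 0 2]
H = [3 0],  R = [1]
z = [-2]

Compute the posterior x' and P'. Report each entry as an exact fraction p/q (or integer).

x' = [-24/41, 36/41]
P' = [9/82 7/82; 7/82 297/82]

x̄ = F·x = [6, 6]
P̄ = F·P·Fᵀ + Q = [9 7; 7 9]
y = z − H·x̄ = [-20]
S = H·P̄·Hᵀ + R = [82]
K = P̄·Hᵀ·S⁻¹ = [27/82; 21/82]
x' = x̄ + K·y = [-24/41, 36/41]
P' = (I − K·H)·P̄ = [9/82 7/82; 7/82 297/82]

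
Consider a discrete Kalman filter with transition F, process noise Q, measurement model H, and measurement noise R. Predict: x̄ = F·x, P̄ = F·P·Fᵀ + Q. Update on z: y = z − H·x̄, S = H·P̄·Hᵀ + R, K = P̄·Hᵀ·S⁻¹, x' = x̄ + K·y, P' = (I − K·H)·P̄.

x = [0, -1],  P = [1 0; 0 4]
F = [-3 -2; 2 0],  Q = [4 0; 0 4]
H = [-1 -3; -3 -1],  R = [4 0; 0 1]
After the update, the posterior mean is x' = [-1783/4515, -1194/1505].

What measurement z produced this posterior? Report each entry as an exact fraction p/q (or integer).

z = [3, 2]

x̄ = F·x = [2, 0]
P̄ = F·P·Fᵀ + Q = [29 -6; -6 8]
S = H·P̄·Hᵀ + R = [69 51; 51 234]
K = P̄·Hᵀ·S⁻¹ = [173/1505 -1676/4515; -1574/4515 536/4515]
x' − x̄ = [-10813/4515, -1194/1505] = K·y
y = (KᵀK)⁻¹·Kᵀ·(x' − x̄) = [5, 8]
z = y + H·x̄ = [5, 8] + [-2, -6] = [3, 2]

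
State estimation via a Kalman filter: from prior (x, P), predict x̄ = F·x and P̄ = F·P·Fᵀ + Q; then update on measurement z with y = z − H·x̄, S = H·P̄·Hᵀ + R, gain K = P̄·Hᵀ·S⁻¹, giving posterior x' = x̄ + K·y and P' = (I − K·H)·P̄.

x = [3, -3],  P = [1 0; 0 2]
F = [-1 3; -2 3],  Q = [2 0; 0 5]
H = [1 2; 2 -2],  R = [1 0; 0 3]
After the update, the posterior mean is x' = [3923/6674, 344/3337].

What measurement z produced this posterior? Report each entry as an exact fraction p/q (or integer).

x̄ = F·x = [-12, -15]
P̄ = F·P·Fᵀ + Q = [21 20; 20 27]
S = H·P̄·Hᵀ + R = [210 -26; -26 35]
K = P̄·Hᵀ·S⁻¹ = [2187/6674 1003/3337; 1113/3337 -508/3337]
x' − x̄ = [84011/6674, 50399/3337] = K·y
y = (KᵀK)⁻¹·Kᵀ·(x' − x̄) = [43, -5]
z = y + H·x̄ = [43, -5] + [-42, 6] = [1, 1]

z = [1, 1]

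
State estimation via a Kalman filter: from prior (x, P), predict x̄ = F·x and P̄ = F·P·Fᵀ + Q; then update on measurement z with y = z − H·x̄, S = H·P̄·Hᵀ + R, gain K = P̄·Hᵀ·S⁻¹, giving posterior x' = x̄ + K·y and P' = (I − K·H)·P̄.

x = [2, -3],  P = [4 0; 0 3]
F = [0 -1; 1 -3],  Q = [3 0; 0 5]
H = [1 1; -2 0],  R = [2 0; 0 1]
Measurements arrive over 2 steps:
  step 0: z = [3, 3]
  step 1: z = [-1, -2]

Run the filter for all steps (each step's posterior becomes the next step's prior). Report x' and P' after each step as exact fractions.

step 0: x̄ = F·x = [3, 11]
step 0: P̄ = F·P·Fᵀ + Q = [6 9; 9 36]
step 0: y = z − H·x̄ = [-11, 9]
step 0: S = H·P̄·Hᵀ + R = [62 -30; -30 25]
step 0: K = P̄·Hᵀ·S⁻¹ = [3/130 -147/325; 9/10 9/25]
step 0: x' = x̄ + K·y = [-861/650, 217/50]
step 0: P' = (I − K·H)·P̄ = [147/650 -9/50; -9/50 99/50]
step 1: x̄ = F·x = [-217/50, -4662/325]
step 1: P̄ = F·P·Fᵀ + Q = [249/50 153/25; 153/25 7841/325]
step 1: y = z − H·x̄ = [2299/130, -267/25]
step 1: S = H·P̄·Hᵀ + R = [1127/26 -111/5; -111/5 523/25]
step 1: K = P̄·Hᵀ·S⁻¹ = [1443/53815 -4818/10763; 234664/269075 18318/53815]
step 1: x' = x̄ + K·y = [49243/53815, -688016/269075]
step 1: P' = (I − K·H)·P̄ = [2409/10763 -9159/53815; -9159/53815 515123/269075]

step 0: x' = [-861/650, 217/50], P' = [147/650 -9/50; -9/50 99/50]
step 1: x' = [49243/53815, -688016/269075], P' = [2409/10763 -9159/53815; -9159/53815 515123/269075]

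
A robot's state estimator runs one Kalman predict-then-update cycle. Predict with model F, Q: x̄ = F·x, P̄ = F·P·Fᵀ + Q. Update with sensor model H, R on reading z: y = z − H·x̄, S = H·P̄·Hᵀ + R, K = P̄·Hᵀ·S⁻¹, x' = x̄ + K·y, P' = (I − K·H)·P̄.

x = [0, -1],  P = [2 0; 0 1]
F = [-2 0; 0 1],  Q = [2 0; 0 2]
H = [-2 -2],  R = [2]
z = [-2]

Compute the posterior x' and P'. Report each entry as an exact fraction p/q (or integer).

x' = [40/27, -5/9]
P' = [70/27 -20/9; -20/9 7/3]

x̄ = F·x = [0, -1]
P̄ = F·P·Fᵀ + Q = [10 0; 0 3]
y = z − H·x̄ = [-4]
S = H·P̄·Hᵀ + R = [54]
K = P̄·Hᵀ·S⁻¹ = [-10/27; -1/9]
x' = x̄ + K·y = [40/27, -5/9]
P' = (I − K·H)·P̄ = [70/27 -20/9; -20/9 7/3]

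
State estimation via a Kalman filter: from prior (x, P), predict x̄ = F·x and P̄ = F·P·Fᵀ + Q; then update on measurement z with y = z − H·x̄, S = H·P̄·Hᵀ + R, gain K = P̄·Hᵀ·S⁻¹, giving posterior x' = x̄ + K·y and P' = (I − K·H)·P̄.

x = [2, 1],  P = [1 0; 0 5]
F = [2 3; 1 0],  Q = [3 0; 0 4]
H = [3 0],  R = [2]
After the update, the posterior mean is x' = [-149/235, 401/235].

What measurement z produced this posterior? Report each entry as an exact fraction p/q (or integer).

z = [-2]

x̄ = F·x = [7, 2]
P̄ = F·P·Fᵀ + Q = [52 2; 2 5]
S = H·P̄·Hᵀ + R = [470]
K = P̄·Hᵀ·S⁻¹ = [78/235; 3/235]
x' − x̄ = [-1794/235, -69/235] = K·y
y = (KᵀK)⁻¹·Kᵀ·(x' − x̄) = [-23]
z = y + H·x̄ = [-23] + [21] = [-2]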